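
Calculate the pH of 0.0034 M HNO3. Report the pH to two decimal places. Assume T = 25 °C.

pH = 2.47

HNO3 is a strong acid and dissociates completely, so [H+] = 0.0034 M.
pH = -log(0.0034) = 2.47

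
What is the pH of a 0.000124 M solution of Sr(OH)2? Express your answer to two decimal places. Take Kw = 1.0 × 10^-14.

Sr(OH)2 is a strong base (each formula unit releases 2 OH-); [OH-] = 0.000248 M.
pOH = -log(0.000248) = 3.61
pH = 14.00 - 3.61 = 10.39

pH = 10.39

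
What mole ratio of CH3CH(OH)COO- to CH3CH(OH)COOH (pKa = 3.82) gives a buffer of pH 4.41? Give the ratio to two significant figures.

pH = pKa + log(r) ⇒ log(r) = 4.41 − 3.82 = +0.59
r = [CH3CH(OH)COO-]/[CH3CH(OH)COOH] = 10^(+0.59) = 3.89

ratio = 3.9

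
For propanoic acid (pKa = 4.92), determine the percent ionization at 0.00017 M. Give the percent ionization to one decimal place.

CH3CH2COOH ⇌ CH3CH2COO- + H+; let x = [H+] at equilibrium.
Ka = 10^(−4.92) = 1.20 × 10^-5
Ka = x²/(C₀ − x); solving the quadratic gives x = 3.96 × 10^-5 M.
% ionization = x/C₀ × 100% = 3.96 × 10^-5/0.00017 × 100% = 23.3%

23.3%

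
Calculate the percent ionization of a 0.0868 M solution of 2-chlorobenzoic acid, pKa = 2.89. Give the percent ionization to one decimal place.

11.5%

ClC6H4COOH ⇌ ClC6H4COO- + H+; let x = [H+] at equilibrium.
Ka = 10^(−2.89) = 1.29 × 10^-3
Ka = x²/(C₀ − x); solving the quadratic gives x = 9.96 × 10^-3 M.
Fraction ionized = 9.96 × 10^-3 / 0.0868 = 0.1147 → 11.5%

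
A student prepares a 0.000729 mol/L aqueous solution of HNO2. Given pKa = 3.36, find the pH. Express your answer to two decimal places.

HNO2 ⇌ NO2- + H+
Ka = 10^(−3.36) = 4.37 × 10^-4
From the ICE table, Ka = [H+]²/(0.000729 − [H+]) = 4.37 × 10^-4.
Here C₀/Ka ≈ 1.67, so the small-[H+] approximation fails. Use the quadratic:
[H+] = [−0.000437 + √(0.000437² + 1.27e-06)]/2 = 3.87 × 10^-4 M
pH = −log(3.87 × 10^-4) = 3.41

pH = 3.41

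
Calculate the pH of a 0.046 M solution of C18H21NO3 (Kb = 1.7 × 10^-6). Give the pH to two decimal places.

pH = 10.45

C18H21NO3 + H2O ⇌ C18H22NO3+ + OH-
From the ICE table, Kb = [OH-]²/(0.046 − [OH-]) = 1.7 × 10^-6.
Neglecting [OH-] in the denominator: [OH-] = √(1.7 × 10^-6 × 0.046) = 2.80 × 10^-4 M
Check: 0.61% ionized — well under 5%, approximation valid.
pOH = −log(2.80 × 10^-4) = 3.55; pH = 14.00 − 3.55 = 10.45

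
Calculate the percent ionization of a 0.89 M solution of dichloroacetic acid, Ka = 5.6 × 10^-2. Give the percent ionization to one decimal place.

Cl2CHCOOH ⇌ Cl2CHCOO- + H+; let x = [H+] at equilibrium.
Ka = x²/(C₀ − x); solving the quadratic gives x = 1.97 × 10^-1 M.
Fraction ionized = 1.97 × 10^-1 / 0.89 = 0.2213 → 22.1%

22.1%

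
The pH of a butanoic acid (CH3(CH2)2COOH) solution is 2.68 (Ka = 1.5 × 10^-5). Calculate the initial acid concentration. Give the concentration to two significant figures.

[H+] = 10^(-2.68) = 2.09 × 10^-3 M = x
Ka = x²/(C₀ − x) ⇒ C₀ = x + x²/Ka
C₀ = 2.09 × 10^-3 + (2.09 × 10^-3)²/(1.5 × 10^-5) = 2.93 × 10^-1 M

C₀ = 2.9 × 10^-1 M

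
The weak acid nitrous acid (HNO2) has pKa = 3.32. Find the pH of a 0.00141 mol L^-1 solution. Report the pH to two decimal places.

HNO2 ⇌ NO2- + H+
Ka = 10^(−3.32) = 4.79 × 10^-4
Ka = x²/(0.00141 − x) = 4.79 × 10^-4
The 5% rule fails; solving x² + Ka·x − Ka·C₀ = 0 exactly:
x = (−Ka + √(Ka² + 4·Ka·C₀))/2 = 6.17 × 10^-4 M
pH = −log(6.17 × 10^-4) = 3.21

pH = 3.21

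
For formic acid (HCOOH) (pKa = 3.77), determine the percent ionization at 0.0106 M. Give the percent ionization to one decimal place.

11.9%

HCOOH ⇌ HCOO- + H+; let x = [H+] at equilibrium.
Ka = 10^(−3.77) = 1.70 × 10^-4
Ka = x²/(C₀ − x); solving the quadratic gives x = 1.26 × 10^-3 M.
Fraction ionized = 1.26 × 10^-3 / 0.0106 = 0.1189 → 11.9%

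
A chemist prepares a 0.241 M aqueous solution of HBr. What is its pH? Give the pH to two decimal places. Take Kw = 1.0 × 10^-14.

pH = 0.62

HBr is a strong acid and dissociates completely, so [H+] = 0.241 M.
pH = -log(0.241) = 0.62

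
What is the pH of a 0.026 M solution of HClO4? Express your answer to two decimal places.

pH = 1.59

HClO4 is a strong acid and dissociates completely, so [H+] = 0.026 M.
pH = -log(0.026) = 1.59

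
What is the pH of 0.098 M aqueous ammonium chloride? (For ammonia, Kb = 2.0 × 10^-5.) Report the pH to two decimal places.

pH = 5.15

NH4+ is the conjugate acid of the weak base NH3.
Ka = Kw/Kb = 1.0×10^-14 / 2.0 × 10^-5 = 5.00 × 10^-10
Ka = [H+]²/(0.098 − [H+]) = 5.00 × 10^-10
Since Ka ≪ C₀, [H+] ≈ √(Ka·C₀) = 7.00 × 10^-6 M.
([H+]/C₀ = 0.0071% < 5%, so the approximation holds.)
pH = −log[H+] = −log(7.00 × 10^-6) = 5.15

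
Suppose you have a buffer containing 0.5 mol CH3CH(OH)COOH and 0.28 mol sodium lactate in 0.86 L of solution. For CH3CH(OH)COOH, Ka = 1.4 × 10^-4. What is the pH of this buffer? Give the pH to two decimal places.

pKa = −log(1.4 × 10^-4) = 3.854
pH = pKa + log([A⁻]/[HA]) = 3.854 + log(0.28/0.5)
pH = 3.854 + (-0.252) = 3.60

pH = 3.60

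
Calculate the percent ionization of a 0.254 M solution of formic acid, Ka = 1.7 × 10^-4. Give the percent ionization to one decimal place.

HCOOH ⇌ HCOO- + H+; let x = [H+] at equilibrium.
x ≈ √(Ka·C₀) = √(1.7 × 10^-4 × 0.254) = 6.57 × 10^-3 M
Fraction ionized = 6.57 × 10^-3 / 0.254 = 0.0259 → 2.6%

2.6%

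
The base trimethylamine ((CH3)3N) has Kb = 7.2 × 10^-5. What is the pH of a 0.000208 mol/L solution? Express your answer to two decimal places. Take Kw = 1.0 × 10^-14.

(CH3)3N + H2O ⇌ (CH3)3NH+ + OH-
Let x = [OH-] at equilibrium. Kb = x²/(0.000208 − x).
Here C₀/Kb ≈ 2.89, so the small-x approximation fails. Use the quadratic:
x = (−Kb + √(Kb² + 4·Kb·C₀))/2 = 9.16 × 10^-5 M
pOH = −log(9.16 × 10^-5) = 4.04; pH = 14.00 − 4.04 = 9.96

pH = 9.96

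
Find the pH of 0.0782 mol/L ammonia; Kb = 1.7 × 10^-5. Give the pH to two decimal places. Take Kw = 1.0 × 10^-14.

pH = 11.06

NH3 + H2O ⇌ NH4+ + OH-
From the ICE table, Kb = [OH-]²/(0.0782 − [OH-]) = 1.7 × 10^-5.
Since Kb ≪ C₀, [OH-] ≈ √(Kb·C₀) = 1.15 × 10^-3 M.
pOH = 2.94, so pH = 14.00 − pOH = 11.06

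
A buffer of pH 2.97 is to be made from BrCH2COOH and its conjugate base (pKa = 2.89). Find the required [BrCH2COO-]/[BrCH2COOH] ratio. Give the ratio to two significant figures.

pH = pKa + log(r) ⇒ log(r) = 2.97 − 2.89 = +0.08
r = [BrCH2COO-]/[BrCH2COOH] = 10^(+0.08) = 1.2

ratio = 1.2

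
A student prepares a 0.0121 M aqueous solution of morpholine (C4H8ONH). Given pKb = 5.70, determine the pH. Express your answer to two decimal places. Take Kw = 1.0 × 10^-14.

C4H8ONH + H2O ⇌ C4H8ONH2+ + OH-
Kb = 10^(−5.70) = 2.00 × 10^-6
Let x = [OH-] at equilibrium. Kb = x²/(0.0121 − x).
Since Kb ≪ C₀, x ≈ √(Kb·C₀) = 1.56 × 10^-4 M.
Check: 1.3% ionized — well under 5%, approximation valid.
pOH = −log(1.56 × 10^-4) = 3.81; pH = 14.00 − 3.81 = 10.19

pH = 10.19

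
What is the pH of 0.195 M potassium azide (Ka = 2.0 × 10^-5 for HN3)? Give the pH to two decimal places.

N3- is the conjugate base of the weak acid HN3.
Kb = Kw/Ka = 1.0×10^-14 / 2.0 × 10^-5 = 5.00 × 10^-10
Kb = [OH-]²/(0.195 − [OH-]) = 5.00 × 10^-10
Since Kb ≪ C₀, [OH-] ≈ √(Kb·C₀) = 9.87 × 10^-6 M.
Check: 0.0051% ionized — well under 5%, approximation valid.
pOH = 5.01, so pH = 14.00 − pOH = 8.99

pH = 8.99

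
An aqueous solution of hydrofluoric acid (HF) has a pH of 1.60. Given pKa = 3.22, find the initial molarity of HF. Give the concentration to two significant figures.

C₀ = 1.1 M

[H+] = 10^(-1.60) = 2.51 × 10^-2 M = x
Ka = 10^(−3.22) = 6.03 × 10^-4
Ka = x²/(C₀ − x) ⇒ C₀ = x + x²/Ka
C₀ = 2.51 × 10^-2 + (2.51 × 10^-2)²/(6.03 × 10^-4) = 1.07 M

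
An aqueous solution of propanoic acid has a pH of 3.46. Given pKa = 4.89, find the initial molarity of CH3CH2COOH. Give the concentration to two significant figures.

[H+] = 10^(-3.46) = 3.47 × 10^-4 M = x
Ka = 10^(−4.89) = 1.29 × 10^-5
Ka = x²/(C₀ − x) ⇒ C₀ = x + x²/Ka
C₀ = 3.47 × 10^-4 + (3.47 × 10^-4)²/(1.29 × 10^-5) = 9.68 × 10^-3 M

C₀ = 9.7 × 10^-3 M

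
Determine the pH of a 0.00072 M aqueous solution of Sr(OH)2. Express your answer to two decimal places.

pH = 11.16

Sr(OH)2 is a strong base (each formula unit releases 2 OH-); [OH-] = 0.00144 M.
pOH = -log(0.00144) = 2.84
pH = 14.00 - 2.84 = 11.16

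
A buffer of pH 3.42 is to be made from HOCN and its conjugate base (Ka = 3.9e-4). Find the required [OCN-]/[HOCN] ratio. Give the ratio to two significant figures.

pKa = -log(3.9 × 10^-4) = 3.409
pH = pKa + log(r) ⇒ log(r) = 3.42 − 3.409 = +0.011
r = [OCN-]/[HOCN] = 10^(+0.011) = 1.03

ratio = 1.0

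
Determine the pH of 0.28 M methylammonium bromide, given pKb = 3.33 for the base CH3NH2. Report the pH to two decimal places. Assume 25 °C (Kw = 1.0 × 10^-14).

pH = 5.61

CH3NH3+ is the conjugate acid of the weak base CH3NH2.
Kb = 10^(−3.33) = 4.68 × 10^-4
Ka = Kw/Kb = 1.0×10^-14 / 4.68 × 10^-4 = 2.14 × 10^-11
Ka = [H+]²/(0.28 − [H+]) = 2.14 × 10^-11
Since Ka ≪ C₀, [H+] ≈ √(Ka·C₀) = 2.45 × 10^-6 M.
Check: 0.00087% ionized — well under 5%, approximation valid.
pH = −log(2.45 × 10^-6) = 5.61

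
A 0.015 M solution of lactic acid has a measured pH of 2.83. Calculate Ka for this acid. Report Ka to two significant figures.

Ka = 1.6 × 10^-4

[H+] = 10^(-2.83) = 1.48 × 10^-3 M
At equilibrium [HA] = 0.015 − 1.48 × 10^-3 = 1.35 × 10^-2 M
Ka = [H+][A-]/[HA] = (1.48 × 10^-3)² / 1.35 × 10^-2 = 1.6 × 10^-4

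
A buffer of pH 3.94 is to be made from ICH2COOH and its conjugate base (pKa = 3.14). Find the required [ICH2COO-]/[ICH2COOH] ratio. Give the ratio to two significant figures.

ratio = 6.3

pH = pKa + log(r) ⇒ log(r) = 3.94 − 3.14 = +0.80
r = [ICH2COO-]/[ICH2COOH] = 10^(+0.80) = 6.31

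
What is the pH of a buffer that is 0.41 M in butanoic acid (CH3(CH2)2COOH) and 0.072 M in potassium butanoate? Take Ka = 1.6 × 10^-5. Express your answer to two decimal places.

pKa = −log(1.6 × 10^-5) = 4.796
Henderson–Hasselbalch: pH = pKa + log([CH3(CH2)2COO-]/[CH3(CH2)2COOH]) = 4.796 + log(0.072/0.41)
pH = 4.796 + (-0.755) = 4.04

pH = 4.04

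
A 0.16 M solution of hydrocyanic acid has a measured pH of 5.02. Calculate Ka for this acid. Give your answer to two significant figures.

[H+] = 10^(-5.02) = 9.55 × 10^-6 M
At equilibrium [HA] = 0.16 − 9.55 × 10^-6 = 1.60 × 10^-1 M
Ka = [H+][A-]/[HA] = (9.55 × 10^-6)² / 1.60 × 10^-1 = 5.7 × 10^-10

Ka = 5.7 × 10^-10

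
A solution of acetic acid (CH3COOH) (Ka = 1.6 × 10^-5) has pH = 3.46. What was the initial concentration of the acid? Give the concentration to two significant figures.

C₀ = 7.9 × 10^-3 M

[H+] = 10^(-3.46) = 3.47 × 10^-4 M = x
Ka = x²/(C₀ − x) ⇒ C₀ = x + x²/Ka
C₀ = 3.47 × 10^-4 + (3.47 × 10^-4)²/(1.6 × 10^-5) = 7.87 × 10^-3 M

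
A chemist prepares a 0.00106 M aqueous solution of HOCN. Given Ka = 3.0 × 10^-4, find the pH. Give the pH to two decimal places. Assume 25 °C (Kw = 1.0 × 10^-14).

pH = 3.36

HOCN ⇌ OCN- + H+
Ka = x²/(0.00106 − x) = 3.0 × 10^-4
Here C₀/Ka ≈ 3.53, so the small-x approximation fails. Use the quadratic:
x = (−Ka + √(Ka² + 4·Ka·C₀))/2 = 4.34 × 10^-4 M
pH = −log(4.34 × 10^-4) = 3.36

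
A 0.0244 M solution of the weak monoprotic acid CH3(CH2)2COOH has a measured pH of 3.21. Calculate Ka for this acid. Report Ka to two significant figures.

Ka = 1.6 × 10^-5

[H+] = 10^(-3.21) = 6.17 × 10^-4 M
At equilibrium [HA] = 0.0244 − 6.17 × 10^-4 = 2.38 × 10^-2 M
Ka = [H+][A-]/[HA] = (6.17 × 10^-4)² / 2.38 × 10^-2 = 1.6 × 10^-5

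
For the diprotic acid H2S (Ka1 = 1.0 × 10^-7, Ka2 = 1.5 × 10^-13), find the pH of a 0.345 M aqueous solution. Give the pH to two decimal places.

pH = 3.73

Ka1 ≫ Ka2, so treat the first dissociation as the only significant source of H+.
Ka1 = x²/(0.345 − x) = 1.0 × 10^-7
x ≈ √(1.0 × 10^-7 × 0.345) = 1.86 × 10^-4 M
pH = −log(1.86 × 10^-4) = 3.73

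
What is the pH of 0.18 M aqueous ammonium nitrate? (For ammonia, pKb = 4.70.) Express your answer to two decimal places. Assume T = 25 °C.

pH = 5.02

NH4+ is the conjugate acid of the weak base NH3.
Kb = 10^(−4.70) = 2.00 × 10^-5
Ka = Kw/Kb = 1.0×10^-14 / 2.00 × 10^-5 = 5.00 × 10^-10
Ka = [H+]²/(0.18 − [H+]) = 5.00 × 10^-10
Neglecting [H+] in the denominator: [H+] = √(5.00 × 10^-10 × 0.18) = 9.49 × 10^-6 M
pH = −log[H+] = −log(9.49 × 10^-6) = 5.02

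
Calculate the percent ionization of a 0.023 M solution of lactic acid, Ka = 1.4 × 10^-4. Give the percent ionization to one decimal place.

CH3CH(OH)COOH ⇌ CH3CH(OH)COO- + H+; let x = [H+] at equilibrium.
Solve x² + 0.00014x − 3.22e-06 = 0 → x = 1.73 × 10^-3 M
Fraction ionized = 1.73 × 10^-3 / 0.023 = 0.0752 → 7.5%

7.5%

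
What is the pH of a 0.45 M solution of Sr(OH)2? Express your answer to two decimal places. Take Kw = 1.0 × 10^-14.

Sr(OH)2 is a strong base (each formula unit releases 2 OH-); [OH-] = 0.9 M.
pOH = -log(0.9) = 0.05
pH = 14.00 - 0.05 = 13.95

pH = 13.95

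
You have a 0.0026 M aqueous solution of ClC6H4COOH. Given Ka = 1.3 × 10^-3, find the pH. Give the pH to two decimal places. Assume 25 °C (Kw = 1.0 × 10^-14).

ClC6H4COOH ⇌ ClC6H4COO- + H+
Ka = [H+]²/(0.0026 − [H+]) = 1.3 × 10^-3
Here C₀/Ka ≈ 2, so the small-[H+] approximation fails. Use the quadratic:
[H+] = [−0.0013 + √(0.0013² + 1.35e-05)]/2 = 1.30 × 10^-3 M
pH = −log[H+] = −log(1.30 × 10^-3) = 2.89

pH = 2.89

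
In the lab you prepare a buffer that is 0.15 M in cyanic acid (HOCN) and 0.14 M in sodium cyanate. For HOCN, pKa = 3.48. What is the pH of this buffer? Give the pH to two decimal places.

Henderson–Hasselbalch: pH = pKa + log([OCN-]/[HOCN]) = 3.48 + log(0.14/0.15)
pH = 3.48 + (-0.030) = 3.45

pH = 3.45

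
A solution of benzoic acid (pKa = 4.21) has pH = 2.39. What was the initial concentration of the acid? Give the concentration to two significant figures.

[H+] = 10^(-2.39) = 4.07 × 10^-3 M = x
Ka = 10^(−4.21) = 6.17 × 10^-5
Ka = x²/(C₀ − x) ⇒ C₀ = x + x²/Ka
C₀ = 4.07 × 10^-3 + (4.07 × 10^-3)²/(6.17 × 10^-5) = 2.73 × 10^-1 M

C₀ = 2.7 × 10^-1 M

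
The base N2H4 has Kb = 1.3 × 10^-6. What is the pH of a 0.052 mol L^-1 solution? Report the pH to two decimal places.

pH = 10.41

N2H4 + H2O ⇌ N2H5+ + OH-
From the ICE table, Kb = [OH-]²/(0.052 − [OH-]) = 1.3 × 10^-6.
Assume [OH-] ≪ 0.052: [OH-] ≈ √(1.3 × 10^-6 × 0.052) = 2.60 × 10^-4 M
Check: 0.5% ionized — well under 5%, approximation valid.
pOH = 3.59, so pH = 14.00 − pOH = 10.41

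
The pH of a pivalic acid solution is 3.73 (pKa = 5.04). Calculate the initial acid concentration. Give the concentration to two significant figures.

C₀ = 4.0 × 10^-3 M

[H+] = 10^(-3.73) = 1.86 × 10^-4 M = x
Ka = 10^(−5.04) = 9.12 × 10^-6
Ka = x²/(C₀ − x) ⇒ C₀ = x + x²/Ka
C₀ = 1.86 × 10^-4 + (1.86 × 10^-4)²/(9.12 × 10^-6) = 3.98 × 10^-3 M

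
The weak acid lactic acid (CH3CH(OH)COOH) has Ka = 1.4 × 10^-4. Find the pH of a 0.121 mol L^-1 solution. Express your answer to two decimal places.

pH = 2.39

CH3CH(OH)COOH ⇌ CH3CH(OH)COO- + H+
Ka = x²/(0.121 − x) = 1.4 × 10^-4
Assume x ≪ 0.121: x ≈ √(1.4 × 10^-4 × 0.121) = 4.12 × 10^-3 M
Check: 3.4% ionized — well under 5%, approximation valid.
pH = −log[H+] = −log(4.12 × 10^-3) = 2.39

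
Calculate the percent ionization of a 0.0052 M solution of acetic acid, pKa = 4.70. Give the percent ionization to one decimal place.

6.0%

CH3COOH ⇌ CH3COO- + H+; let x = [H+] at equilibrium.
Ka = 10^(−4.70) = 2.00 × 10^-5
Solve x² + 2e-05x − 1.04e-07 = 0 → x = 3.13 × 10^-4 M
Fraction ionized = 3.13 × 10^-4 / 0.0052 = 0.0602 → 6.0%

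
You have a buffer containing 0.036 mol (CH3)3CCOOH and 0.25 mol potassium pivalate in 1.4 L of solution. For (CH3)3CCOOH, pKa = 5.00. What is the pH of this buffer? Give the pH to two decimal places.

pH = 5.84

pH = pKa + log([A⁻]/[HA]) = 5.00 + log(0.25/0.036)
pH = 5.00 + (+0.842) = 5.84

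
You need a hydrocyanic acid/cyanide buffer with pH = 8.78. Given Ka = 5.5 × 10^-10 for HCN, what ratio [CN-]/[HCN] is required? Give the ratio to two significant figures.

pKa = -log(5.5 × 10^-10) = 9.260
pH = pKa + log(r) ⇒ log(r) = 8.78 − 9.260 = -0.480
r = [CN-]/[HCN] = 10^(-0.480) = 0.331

ratio = 0.33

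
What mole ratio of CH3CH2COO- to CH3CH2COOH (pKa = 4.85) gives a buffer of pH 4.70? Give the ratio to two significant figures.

ratio = 0.71

pH = pKa + log(r) ⇒ log(r) = 4.70 − 4.85 = -0.15
r = [CH3CH2COO-]/[CH3CH2COOH] = 10^(-0.15) = 0.708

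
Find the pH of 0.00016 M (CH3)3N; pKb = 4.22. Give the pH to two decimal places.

(CH3)3N + H2O ⇌ (CH3)3NH+ + OH-
Kb = 10^(−4.22) = 6.03 × 10^-5
From the ICE table, Kb = [OH-]²/(0.00016 − [OH-]) = 6.03 × 10^-5.
[OH-] is not negligible relative to C₀; solve [OH-]² + 6.03e-05·[OH-] − 9.65e-09 = 0.
[OH-] = [−6.03e-05 + √(6.03e-05² + 3.86e-08)]/2 = 7.26 × 10^-5 M
pOH = 4.14, so pH = 14.00 − pOH = 9.86

pH = 9.86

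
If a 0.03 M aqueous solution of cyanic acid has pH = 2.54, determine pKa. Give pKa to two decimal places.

[H+] = 10^(-2.54) = 2.88 × 10^-3 M
At equilibrium [HA] = 0.03 − 2.88 × 10^-3 = 2.71 × 10^-2 M
Ka = [H+][A-]/[HA] = (2.88 × 10^-3)² / 2.71 × 10^-2 = 3.06 × 10^-4
pKa = -log(3.06 × 10^-4) = 3.51

pKa = 3.51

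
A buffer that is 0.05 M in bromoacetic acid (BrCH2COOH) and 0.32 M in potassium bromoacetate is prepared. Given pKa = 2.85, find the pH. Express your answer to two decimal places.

pH = 3.66

Using pH = pKa + log([base]/[acid]) with [base]/[acid] = 0.32/0.05:
pH = 2.85 + (+0.806) = 3.66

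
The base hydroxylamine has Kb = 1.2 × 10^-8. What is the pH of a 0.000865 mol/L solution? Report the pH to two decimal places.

NH2OH + H2O ⇌ NH3OH+ + OH-
From the ICE table, Kb = x²/(0.000865 − x) = 1.2 × 10^-8.
Assume x ≪ 0.000865: x ≈ √(1.2 × 10^-8 × 0.000865) = 3.22 × 10^-6 M
Check: 0.37% ionized — well under 5%, approximation valid.
pOH = 5.49, so pH = 14.00 − pOH = 8.51

pH = 8.51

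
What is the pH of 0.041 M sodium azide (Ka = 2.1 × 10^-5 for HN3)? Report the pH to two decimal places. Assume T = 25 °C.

N3- is the conjugate base of the weak acid HN3.
Kb = Kw/Ka = 1.0×10^-14 / 2.1 × 10^-5 = 4.76 × 10^-10
Kb = [OH-]²/(0.041 − [OH-]) = 4.76 × 10^-10
Since Kb ≪ C₀, [OH-] ≈ √(Kb·C₀) = 4.42 × 10^-6 M.
pOH = 5.35, so pH = 14.00 − pOH = 8.65

pH = 8.65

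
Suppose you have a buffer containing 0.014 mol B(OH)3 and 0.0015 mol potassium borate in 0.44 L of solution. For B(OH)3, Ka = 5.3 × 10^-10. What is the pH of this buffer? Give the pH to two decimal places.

pH = 8.31

pKa = −log(5.3 × 10^-10) = 9.276
pH = pKa + log([A⁻]/[HA]) = 9.276 + log(0.0015/0.014)
pH = 9.276 + (-0.970) = 8.31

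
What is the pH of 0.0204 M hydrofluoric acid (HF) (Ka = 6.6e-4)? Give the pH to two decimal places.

pH = 2.47

HF ⇌ F- + H+
Let x = [H+] at equilibrium. Ka = x²/(0.0204 − x).
Here C₀/Ka ≈ 30.9, so the small-x approximation fails. Use the quadratic:
x = [−0.00066 + √(0.00066² + 5.39e-05)]/2 = 3.35 × 10^-3 M
pH = −log(3.35 × 10^-3) = 2.47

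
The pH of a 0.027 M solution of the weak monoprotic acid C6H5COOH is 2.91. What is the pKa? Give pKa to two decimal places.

[H+] = 10^(-2.91) = 1.23 × 10^-3 M
At equilibrium [HA] = 0.027 − 1.23 × 10^-3 = 2.58 × 10^-2 M
Ka = [H+][A-]/[HA] = (1.23 × 10^-3)² / 2.58 × 10^-2 = 5.86 × 10^-5
pKa = -log(5.86 × 10^-5) = 4.23

pKa = 4.23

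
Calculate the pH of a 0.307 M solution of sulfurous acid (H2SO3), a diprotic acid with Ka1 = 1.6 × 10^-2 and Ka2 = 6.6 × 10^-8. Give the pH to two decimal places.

Since Ka1 ≫ Ka2, the first ionization dominates [H+].
Ka1 = x²/(0.307 − x) = 1.6 × 10^-2
Solving the quadratic: x = (−Ka1 + √(Ka1² + 4·Ka1·C₀))/2 = 6.25 × 10^-2 M
pH = −log(6.25 × 10^-2) = 1.20

pH = 1.20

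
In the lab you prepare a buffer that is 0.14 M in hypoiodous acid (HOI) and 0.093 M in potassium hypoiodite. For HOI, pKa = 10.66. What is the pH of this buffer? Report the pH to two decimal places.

Henderson–Hasselbalch: pH = pKa + log([OI-]/[HOI]) = 10.66 + log(0.093/0.14)
pH = 10.66 + (-0.178) = 10.48

pH = 10.48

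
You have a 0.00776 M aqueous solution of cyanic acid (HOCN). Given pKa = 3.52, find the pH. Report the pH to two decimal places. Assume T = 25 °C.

HOCN ⇌ OCN- + H+
Ka = 10^(−3.52) = 3.02 × 10^-4
Let x = [H+] at equilibrium. Ka = x²/(0.00776 − x).
The 5% rule fails; solving x² + Ka·x − Ka·C₀ = 0 exactly:
x = (−Ka + √(Ka² + 4·Ka·C₀))/2 = 1.39 × 10^-3 M
pH = −log(1.39 × 10^-3) = 2.86

pH = 2.86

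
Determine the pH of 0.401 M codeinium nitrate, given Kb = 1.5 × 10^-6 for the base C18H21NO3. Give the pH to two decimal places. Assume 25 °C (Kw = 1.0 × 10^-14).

C18H22NO3+ is the conjugate acid of the weak base C18H21NO3.
Ka = Kw/Kb = 1.0×10^-14 / 1.5 × 10^-6 = 6.67 × 10^-9
Ka = [H+]²/(0.401 − [H+]) = 6.67 × 10^-9
Assume [H+] ≪ 0.401: [H+] ≈ √(6.67 × 10^-9 × 0.401) = 5.17 × 10^-5 M
pH = −log(5.17 × 10^-5) = 4.29

pH = 4.29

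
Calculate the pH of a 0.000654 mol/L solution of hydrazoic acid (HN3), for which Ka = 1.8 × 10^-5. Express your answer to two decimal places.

pH = 4.00

HN3 ⇌ N3- + H+
Ka = x²/(0.000654 − x) = 1.8 × 10^-5
The 5% rule fails; solving x² + Ka·x − Ka·C₀ = 0 exactly:
x = [−1.8e-05 + √(1.8e-05² + 4.71e-08)]/2 = 9.99 × 10^-5 M
pH = −log[H+] = −log(9.99 × 10^-5) = 4.00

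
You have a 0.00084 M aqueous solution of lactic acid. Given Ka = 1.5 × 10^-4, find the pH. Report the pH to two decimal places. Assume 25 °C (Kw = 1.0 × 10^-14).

pH = 3.54

CH3CH(OH)COOH ⇌ CH3CH(OH)COO- + H+
Let x = [H+] at equilibrium. Ka = x²/(0.00084 − x).
The 5% rule fails; solving x² + Ka·x − Ka·C₀ = 0 exactly:
x = (−Ka + √(Ka² + 4·Ka·C₀))/2 = 2.88 × 10^-4 M
pH = −log(2.88 × 10^-4) = 3.54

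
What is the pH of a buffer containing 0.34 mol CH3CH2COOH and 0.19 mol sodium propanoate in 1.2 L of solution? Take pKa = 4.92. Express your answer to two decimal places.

Using pH = pKa + log([base]/[acid]) with [base]/[acid] = 0.19/0.34:
pH = 4.92 + (-0.253) = 4.67

pH = 4.67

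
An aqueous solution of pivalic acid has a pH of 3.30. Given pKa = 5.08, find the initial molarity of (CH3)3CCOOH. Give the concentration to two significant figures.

[H+] = 10^(-3.30) = 5.01 × 10^-4 M = x
Ka = 10^(−5.08) = 8.32 × 10^-6
Ka = x²/(C₀ − x) ⇒ C₀ = x + x²/Ka
C₀ = 5.01 × 10^-4 + (5.01 × 10^-4)²/(8.32 × 10^-6) = 3.07 × 10^-2 M

C₀ = 3.1 × 10^-2 M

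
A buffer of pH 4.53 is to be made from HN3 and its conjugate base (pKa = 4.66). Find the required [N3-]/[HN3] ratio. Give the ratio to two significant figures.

pH = pKa + log(r) ⇒ log(r) = 4.53 − 4.66 = -0.13
r = [N3-]/[HN3] = 10^(-0.13) = 0.741

ratio = 0.74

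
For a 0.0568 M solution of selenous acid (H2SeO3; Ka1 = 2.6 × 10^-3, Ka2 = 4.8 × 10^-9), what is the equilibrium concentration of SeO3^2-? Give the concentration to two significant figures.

4.8 × 10^-9 M

First ionization gives [H+] ≈ [HSeO3-] = 1.09 × 10^-2 M.
Second step: Ka2 = [H+][SeO3^2-]/[HSeO3-] ≈ [SeO3^2-] (since [H+] ≈ [HSeO3-]).
So [SeO3^2-] ≈ Ka2.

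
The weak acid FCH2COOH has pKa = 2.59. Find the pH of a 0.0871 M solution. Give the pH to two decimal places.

pH = 1.86

FCH2COOH ⇌ FCH2COO- + H+
Ka = 10^(−2.59) = 2.57 × 10^-3
From the ICE table, Ka = [H+]²/(0.0871 − [H+]) = 2.57 × 10^-3.
The 5% rule fails; solving [H+]² + Ka·[H+] − Ka·C₀ = 0 exactly:
[H+] = (−Ka + √(Ka² + 4·Ka·C₀))/2 = 1.37 × 10^-2 M
pH = −log(1.37 × 10^-2) = 1.86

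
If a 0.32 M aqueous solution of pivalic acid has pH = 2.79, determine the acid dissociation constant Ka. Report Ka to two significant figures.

[H+] = 10^(-2.79) = 1.62 × 10^-3 M
At equilibrium [HA] = 0.32 − 1.62 × 10^-3 = 3.18 × 10^-1 M
Ka = [H+][A-]/[HA] = (1.62 × 10^-3)² / 3.18 × 10^-1 = 8.3 × 10^-6

Ka = 8.3 × 10^-6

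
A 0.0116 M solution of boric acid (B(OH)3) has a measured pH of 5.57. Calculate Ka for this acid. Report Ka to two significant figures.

Ka = 6.2 × 10^-10

[H+] = 10^(-5.57) = 2.69 × 10^-6 M
At equilibrium [HA] = 0.0116 − 2.69 × 10^-6 = 1.16 × 10^-2 M
Ka = [H+][A-]/[HA] = (2.69 × 10^-6)² / 1.16 × 10^-2 = 6.2 × 10^-10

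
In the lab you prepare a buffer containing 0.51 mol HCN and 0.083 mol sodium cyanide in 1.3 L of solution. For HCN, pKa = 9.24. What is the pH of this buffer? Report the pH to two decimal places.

pH = 8.45

Henderson–Hasselbalch: pH = pKa + log([CN-]/[HCN]) = 9.24 + log(0.083/0.51)
pH = 9.24 + (-0.788) = 8.45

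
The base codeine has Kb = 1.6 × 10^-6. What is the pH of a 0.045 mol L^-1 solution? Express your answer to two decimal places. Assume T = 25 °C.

C18H21NO3 + H2O ⇌ C18H22NO3+ + OH-
Kb = [OH-]²/(0.045 − [OH-]) = 1.6 × 10^-6
Assume [OH-] ≪ 0.045: [OH-] ≈ √(1.6 × 10^-6 × 0.045) = 2.68 × 10^-4 M
pOH = 3.57, so pH = 14.00 − pOH = 10.43

pH = 10.43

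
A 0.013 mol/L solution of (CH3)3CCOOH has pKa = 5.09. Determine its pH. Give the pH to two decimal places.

pH = 3.49

(CH3)3CCOOH ⇌ (CH3)3CCOO- + H+
Ka = 10^(−5.09) = 8.13 × 10^-6
From the ICE table, Ka = x²/(0.013 − x) = 8.13 × 10^-6.
Assume x ≪ 0.013: x ≈ √(8.13 × 10^-6 × 0.013) = 3.25 × 10^-4 M
Check: 2.5% ionized — well under 5%, approximation valid.
pH = −log[H+] = −log(3.25 × 10^-4) = 3.49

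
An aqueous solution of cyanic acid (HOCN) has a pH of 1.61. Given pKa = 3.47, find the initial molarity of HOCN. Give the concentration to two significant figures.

C₀ = 1.8 M

[H+] = 10^(-1.61) = 2.45 × 10^-2 M = x
Ka = 10^(−3.47) = 3.39 × 10^-4
Ka = x²/(C₀ − x) ⇒ C₀ = x + x²/Ka
C₀ = 2.45 × 10^-2 + (2.45 × 10^-2)²/(3.39 × 10^-4) = 1.80 M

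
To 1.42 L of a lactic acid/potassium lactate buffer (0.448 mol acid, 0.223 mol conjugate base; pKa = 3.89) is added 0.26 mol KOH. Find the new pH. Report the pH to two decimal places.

pH = 4.30

OH- converts CH3CH(OH)COOH to CH3CH(OH)COO-: CH3CH(OH)COOH → 0.188 mol, CH3CH(OH)COO- → 0.483 mol.
pH = pKa + log([A⁻]/[HA]) = 3.89 + log(0.483/0.188) = 3.89 +0.410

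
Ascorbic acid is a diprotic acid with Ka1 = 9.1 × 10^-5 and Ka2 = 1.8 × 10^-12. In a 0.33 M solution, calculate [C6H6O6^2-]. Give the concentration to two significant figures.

1.8 × 10^-12 M

First ionization gives [H+] ≈ [HC6H6O6-] = 5.48 × 10^-3 M.
Second step: Ka2 = [H+][C6H6O6^2-]/[HC6H6O6-] ≈ [C6H6O6^2-] (since [H+] ≈ [HC6H6O6-]).
So [C6H6O6^2-] ≈ Ka2.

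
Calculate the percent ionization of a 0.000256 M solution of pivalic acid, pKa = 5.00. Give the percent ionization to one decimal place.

(CH3)3CCOOH ⇌ (CH3)3CCOO- + H+; let x = [H+] at equilibrium.
Ka = 10^(−5.00) = 1.00 × 10^-5
Ka = x²/(C₀ − x); solving the quadratic gives x = 4.58 × 10^-5 M.
% ionization = x/C₀ × 100% = 4.58 × 10^-5/0.000256 × 100% = 17.9%

17.9%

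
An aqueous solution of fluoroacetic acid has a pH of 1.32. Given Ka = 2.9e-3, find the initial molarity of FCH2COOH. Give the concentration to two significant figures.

C₀ = 8.4 × 10^-1 M

[H+] = 10^(-1.32) = 4.79 × 10^-2 M = x
Ka = x²/(C₀ − x) ⇒ C₀ = x + x²/Ka
C₀ = 4.79 × 10^-2 + (4.79 × 10^-2)²/(2.9 × 10^-3) = 8.39 × 10^-1 M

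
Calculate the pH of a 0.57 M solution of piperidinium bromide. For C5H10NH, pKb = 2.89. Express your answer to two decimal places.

C5H10NH2+ is the conjugate acid of the weak base C5H10NH.
Kb = 10^(−2.89) = 1.29 × 10^-3
Ka = Kw/Kb = 1.0×10^-14 / 1.29 × 10^-3 = 7.75 × 10^-12
From the ICE table, Ka = [H+]²/(0.57 − [H+]) = 7.75 × 10^-12.
Assume [H+] ≪ 0.57: [H+] ≈ √(7.75 × 10^-12 × 0.57) = 2.10 × 10^-6 M
pH = −log[H+] = −log(2.10 × 10^-6) = 5.68

pH = 5.68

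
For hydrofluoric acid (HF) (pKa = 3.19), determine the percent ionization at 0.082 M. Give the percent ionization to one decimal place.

HF ⇌ F- + H+; let x = [H+] at equilibrium.
Ka = 10^(−3.19) = 6.46 × 10^-4
Ka = x²/(C₀ − x); solving the quadratic gives x = 6.96 × 10^-3 M.
% ionization = x/C₀ × 100% = 6.96 × 10^-3/0.082 × 100% = 8.5%

8.5%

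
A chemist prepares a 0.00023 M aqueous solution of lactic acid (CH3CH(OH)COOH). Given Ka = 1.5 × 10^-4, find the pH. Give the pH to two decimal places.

pH = 3.90

CH3CH(OH)COOH ⇌ CH3CH(OH)COO- + H+
Ka = [H+]²/(0.00023 − [H+]) = 1.5 × 10^-4
Here C₀/Ka ≈ 1.53, so the small-[H+] approximation fails. Use the quadratic:
[H+] = (−Ka + √(Ka² + 4·Ka·C₀))/2 = 1.25 × 10^-4 M
pH = −log(1.25 × 10^-4) = 3.90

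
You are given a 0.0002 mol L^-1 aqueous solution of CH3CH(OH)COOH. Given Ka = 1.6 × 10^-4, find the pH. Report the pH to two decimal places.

pH = 3.94

CH3CH(OH)COOH ⇌ CH3CH(OH)COO- + H+
Ka = x²/(0.0002 − x) = 1.6 × 10^-4
The 5% rule fails; solving x² + Ka·x − Ka·C₀ = 0 exactly:
x = (−Ka + √(Ka² + 4·Ka·C₀))/2 = 1.16 × 10^-4 M
pH = −log[H+] = −log(1.16 × 10^-4) = 3.94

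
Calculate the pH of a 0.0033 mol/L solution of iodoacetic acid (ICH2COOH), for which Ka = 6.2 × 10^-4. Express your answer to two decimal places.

pH = 2.94

ICH2COOH ⇌ ICH2COO- + H+
From the ICE table, Ka = [H+]²/(0.0033 − [H+]) = 6.2 × 10^-4.
The 5% rule fails; solving [H+]² + Ka·[H+] − Ka·C₀ = 0 exactly:
[H+] = (−Ka + √(Ka² + 4·Ka·C₀))/2 = 1.15 × 10^-3 M
pH = −log[H+] = −log(1.15 × 10^-3) = 2.94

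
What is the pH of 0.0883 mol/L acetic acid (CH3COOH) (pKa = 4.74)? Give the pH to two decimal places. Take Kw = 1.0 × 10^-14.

pH = 2.90

CH3COOH ⇌ CH3COO- + H+
Ka = 10^(−4.74) = 1.82 × 10^-5
Ka = [H+]²/(0.0883 − [H+]) = 1.82 × 10^-5
Neglecting [H+] in the denominator: [H+] = √(1.82 × 10^-5 × 0.0883) = 1.27 × 10^-3 M
pH = −log(1.27 × 10^-3) = 2.90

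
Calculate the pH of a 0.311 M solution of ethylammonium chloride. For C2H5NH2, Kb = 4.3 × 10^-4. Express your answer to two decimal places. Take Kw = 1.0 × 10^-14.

C2H5NH3+ is the conjugate acid of the weak base C2H5NH2.
Ka = Kw/Kb = 1.0×10^-14 / 4.3 × 10^-4 = 2.33 × 10^-11
Let x = [H+] at equilibrium. Ka = x²/(0.311 − x).
Assume x ≪ 0.311: x ≈ √(2.33 × 10^-11 × 0.311) = 2.69 × 10^-6 M
pH = −log[H+] = −log(2.69 × 10^-6) = 5.57

pH = 5.57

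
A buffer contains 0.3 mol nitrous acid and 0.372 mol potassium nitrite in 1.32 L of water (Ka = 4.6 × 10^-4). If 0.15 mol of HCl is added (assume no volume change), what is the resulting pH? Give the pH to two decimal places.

After neutralization: n(HNO2) = 0.45 mol, n(NO2-) = 0.222 mol.
pKa = −log(4.6 × 10^-4) = 3.337
pH = pKa + log(n_NO2-/n_HNO2) = 3.337 + log(0.222/0.45) = 3.337 + (-0.307)

pH = 3.03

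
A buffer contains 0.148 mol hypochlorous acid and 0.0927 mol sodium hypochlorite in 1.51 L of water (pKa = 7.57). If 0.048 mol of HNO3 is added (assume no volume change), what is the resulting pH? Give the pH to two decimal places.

pH = 6.93

After neutralization: n(HOCl) = 0.196 mol, n(OCl-) = 0.0447 mol.
Henderson–Hasselbalch with mole ratio 0.0447/0.196: pH = 7.57 + (-0.642)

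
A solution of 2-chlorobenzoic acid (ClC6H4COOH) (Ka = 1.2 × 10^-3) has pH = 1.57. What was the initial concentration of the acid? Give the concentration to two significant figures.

[H+] = 10^(-1.57) = 2.69 × 10^-2 M = x
Ka = x²/(C₀ − x) ⇒ C₀ = x + x²/Ka
C₀ = 2.69 × 10^-2 + (2.69 × 10^-2)²/(1.2 × 10^-3) = 6.30 × 10^-1 M

C₀ = 6.3 × 10^-1 M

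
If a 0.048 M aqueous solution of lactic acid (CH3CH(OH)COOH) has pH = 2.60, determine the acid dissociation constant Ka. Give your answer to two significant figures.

Ka = 1.4 × 10^-4

[H+] = 10^(-2.60) = 2.51 × 10^-3 M
At equilibrium [HA] = 0.048 − 2.51 × 10^-3 = 4.55 × 10^-2 M
Ka = [H+][A-]/[HA] = (2.51 × 10^-3)² / 4.55 × 10^-2 = 1.4 × 10^-4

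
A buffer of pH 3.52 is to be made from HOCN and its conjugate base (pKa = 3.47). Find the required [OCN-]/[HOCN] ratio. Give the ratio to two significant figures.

pH = pKa + log(r) ⇒ log(r) = 3.52 − 3.47 = +0.05
r = [OCN-]/[HOCN] = 10^(+0.05) = 1.12

ratio = 1.1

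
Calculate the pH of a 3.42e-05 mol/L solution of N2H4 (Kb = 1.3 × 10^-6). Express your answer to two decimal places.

N2H4 + H2O ⇌ N2H5+ + OH-
Kb = [OH-]²/(3.42e-05 − [OH-]) = 1.3 × 10^-6
The 5% rule fails; solving [OH-]² + Kb·[OH-] − Kb·C₀ = 0 exactly:
[OH-] = [−1.3e-06 + √(1.3e-06² + 1.78e-10)]/2 = 6.05 × 10^-6 M
pOH = −log(6.05 × 10^-6) = 5.22; pH = 14.00 − 5.22 = 8.78

pH = 8.78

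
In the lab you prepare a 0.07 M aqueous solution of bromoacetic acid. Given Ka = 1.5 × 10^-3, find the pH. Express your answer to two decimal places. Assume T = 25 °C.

BrCH2COOH ⇌ BrCH2COO- + H+
From the ICE table, Ka = [H+]²/(0.07 − [H+]) = 1.5 × 10^-3.
[H+] is not negligible relative to C₀; solve [H+]² + 0.0015·[H+] − 0.000105 = 0.
[H+] = (−Ka + √(Ka² + 4·Ka·C₀))/2 = 9.52 × 10^-3 M
pH = −log[H+] = −log(9.52 × 10^-3) = 2.02

pH = 2.02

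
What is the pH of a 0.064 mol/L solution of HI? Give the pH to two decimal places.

HI is a strong acid and dissociates completely, so [H+] = 0.064 M.
pH = -log(0.064) = 1.19

pH = 1.19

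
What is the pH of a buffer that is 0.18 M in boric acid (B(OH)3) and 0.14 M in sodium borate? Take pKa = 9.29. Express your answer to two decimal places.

Using pH = pKa + log([base]/[acid]) with [base]/[acid] = 0.14/0.18:
pH = 9.29 + (-0.109) = 9.18

pH = 9.18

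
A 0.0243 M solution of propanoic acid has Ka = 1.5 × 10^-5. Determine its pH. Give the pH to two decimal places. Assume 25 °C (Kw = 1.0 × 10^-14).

CH3CH2COOH ⇌ CH3CH2COO- + H+
Ka = [H+]²/(0.0243 − [H+]) = 1.5 × 10^-5
Since Ka ≪ C₀, [H+] ≈ √(Ka·C₀) = 6.04 × 10^-4 M.
pH = −log(6.04 × 10^-4) = 3.22

pH = 3.22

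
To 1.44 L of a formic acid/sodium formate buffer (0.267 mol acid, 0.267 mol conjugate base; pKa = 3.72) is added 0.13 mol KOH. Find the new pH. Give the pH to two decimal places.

OH- converts HCOOH to HCOO-: HCOOH → 0.137 mol, HCOO- → 0.397 mol.
pH = pKa + log([A⁻]/[HA]) = 3.72 + log(0.397/0.137) = 3.72 +0.462

pH = 4.18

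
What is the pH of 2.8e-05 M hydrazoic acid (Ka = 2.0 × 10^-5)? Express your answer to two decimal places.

HN3 ⇌ N3- + H+
From the ICE table, Ka = x²/(2.8e-05 − x) = 2.0 × 10^-5.
x is not negligible relative to C₀; solve x² + 2e-05·x − 5.6e-10 = 0.
x = (−Ka + √(Ka² + 4·Ka·C₀))/2 = 1.57 × 10^-5 M
pH = −log(1.57 × 10^-5) = 4.80

pH = 4.80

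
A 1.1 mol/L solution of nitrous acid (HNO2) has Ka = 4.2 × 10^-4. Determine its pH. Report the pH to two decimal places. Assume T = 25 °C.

HNO2 ⇌ NO2- + H+
Ka = x²/(1.1 − x) = 4.2 × 10^-4
Since Ka ≪ C₀, x ≈ √(Ka·C₀) = 2.15 × 10^-2 M.
Check: 2% ionized — well under 5%, approximation valid.
pH = −log[H+] = −log(2.15 × 10^-2) = 1.67

pH = 1.67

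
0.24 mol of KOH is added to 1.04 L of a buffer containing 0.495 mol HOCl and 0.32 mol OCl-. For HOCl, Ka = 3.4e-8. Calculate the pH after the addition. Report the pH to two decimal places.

pH = 7.81

After neutralization: n(HOCl) = 0.255 mol, n(OCl-) = 0.56 mol.
pKa = −log(3.4 × 10^-8) = 7.469
Henderson–Hasselbalch with mole ratio 0.56/0.255: pH = 7.469 + (+0.342)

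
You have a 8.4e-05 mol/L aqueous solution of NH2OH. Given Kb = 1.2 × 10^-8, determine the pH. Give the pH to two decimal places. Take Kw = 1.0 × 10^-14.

pH = 8.00

NH2OH + H2O ⇌ NH3OH+ + OH-
Kb = x²/(8.4e-05 − x) = 1.2 × 10^-8
Assume x ≪ 8.4e-05: x ≈ √(1.2 × 10^-8 × 8.4e-05) = 1.00 × 10^-6 M
pOH = −log(1.00 × 10^-6) = 6.00; pH = 14.00 − 6.00 = 8.00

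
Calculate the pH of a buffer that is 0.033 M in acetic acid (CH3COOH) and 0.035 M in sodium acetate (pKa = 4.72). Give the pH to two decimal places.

Henderson–Hasselbalch: pH = pKa + log([CH3COO-]/[CH3COOH]) = 4.72 + log(0.035/0.033)
pH = 4.72 + (+0.026) = 4.75

pH = 4.75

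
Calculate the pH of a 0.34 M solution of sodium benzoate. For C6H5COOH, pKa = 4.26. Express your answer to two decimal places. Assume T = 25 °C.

pH = 8.90

C6H5COO- is the conjugate base of the weak acid C6H5COOH.
Ka = 10^(−4.26) = 5.50 × 10^-5
Kb = Kw/Ka = 1.0×10^-14 / 5.50 × 10^-5 = 1.82 × 10^-10
Kb = [OH-]²/(0.34 − [OH-]) = 1.82 × 10^-10
Since Kb ≪ C₀, [OH-] ≈ √(Kb·C₀) = 7.87 × 10^-6 M.
Check: 0.0023% ionized — well under 5%, approximation valid.
pOH = 5.10, so pH = 14.00 − pOH = 8.90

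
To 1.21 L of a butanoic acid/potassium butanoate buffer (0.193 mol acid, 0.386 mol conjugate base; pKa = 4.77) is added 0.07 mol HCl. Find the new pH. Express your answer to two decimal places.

Added H+ converts CH3(CH2)2COO- to CH3(CH2)2COOH: CH3(CH2)2COOH → 0.263 mol, CH3(CH2)2COO- → 0.316 mol.
pH = pKa + log([A⁻]/[HA]) = 4.77 + log(0.316/0.263) = 4.77 +0.080

pH = 4.85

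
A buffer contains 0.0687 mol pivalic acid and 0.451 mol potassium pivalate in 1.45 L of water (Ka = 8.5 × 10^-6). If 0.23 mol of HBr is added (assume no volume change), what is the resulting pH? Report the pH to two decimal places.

After neutralization: n((CH3)3CCOOH) = 0.299 mol, n((CH3)3CCOO-) = 0.221 mol.
pKa = −log(8.5 × 10^-6) = 5.071
Henderson–Hasselbalch with mole ratio 0.221/0.299: pH = 5.071 + (-0.131)

pH = 4.94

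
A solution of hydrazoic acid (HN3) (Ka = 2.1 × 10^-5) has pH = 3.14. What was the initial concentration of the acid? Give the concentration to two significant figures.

C₀ = 2.6 × 10^-2 M

[H+] = 10^(-3.14) = 7.24 × 10^-4 M = x
Ka = x²/(C₀ − x) ⇒ C₀ = x + x²/Ka
C₀ = 7.24 × 10^-4 + (7.24 × 10^-4)²/(2.1 × 10^-5) = 2.57 × 10^-2 M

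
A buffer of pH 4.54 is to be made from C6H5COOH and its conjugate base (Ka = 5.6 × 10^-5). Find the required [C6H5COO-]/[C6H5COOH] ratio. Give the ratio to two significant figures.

ratio = 1.9

pKa = -log(5.6 × 10^-5) = 4.252
pH = pKa + log(r) ⇒ log(r) = 4.54 − 4.252 = +0.288
r = [C6H5COO-]/[C6H5COOH] = 10^(+0.288) = 1.94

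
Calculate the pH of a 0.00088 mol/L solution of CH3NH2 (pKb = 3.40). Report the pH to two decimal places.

CH3NH2 + H2O ⇌ CH3NH3+ + OH-
Kb = 10^(−3.40) = 3.98 × 10^-4
Kb = [OH-]²/(0.00088 − [OH-]) = 3.98 × 10^-4
The 5% rule fails; solving [OH-]² + Kb·[OH-] − Kb·C₀ = 0 exactly:
[OH-] = [−0.000398 + √(0.000398² + 1.4e-06)]/2 = 4.25 × 10^-4 M
pOH = −log(4.25 × 10^-4) = 3.37; pH = 14.00 − 3.37 = 10.63

pH = 10.63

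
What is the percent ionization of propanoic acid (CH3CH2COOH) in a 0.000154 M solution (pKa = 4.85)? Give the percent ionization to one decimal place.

26.0%

CH3CH2COOH ⇌ CH3CH2COO- + H+; let x = [H+] at equilibrium.
Ka = 10^(−4.85) = 1.41 × 10^-5
Solve x² + 1.41e-05x − 2.17e-09 = 0 → x = 4.01 × 10^-5 M
% ionization = x/C₀ × 100% = 4.01 × 10^-5/0.000154 × 100% = 26.0%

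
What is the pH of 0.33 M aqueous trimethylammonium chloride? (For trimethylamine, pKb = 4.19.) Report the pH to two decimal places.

pH = 5.15

(CH3)3NH+ is the conjugate acid of the weak base (CH3)3N.
Kb = 10^(−4.19) = 6.46 × 10^-5
Ka = Kw/Kb = 1.0×10^-14 / 6.46 × 10^-5 = 1.55 × 10^-10
Ka = [H+]²/(0.33 − [H+]) = 1.55 × 10^-10
Neglecting [H+] in the denominator: [H+] = √(1.55 × 10^-10 × 0.33) = 7.15 × 10^-6 M
([H+]/C₀ = 0.0022% < 5%, so the approximation holds.)
pH = −log(7.15 × 10^-6) = 5.15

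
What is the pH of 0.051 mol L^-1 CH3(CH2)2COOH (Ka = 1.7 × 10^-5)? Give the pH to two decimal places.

CH3(CH2)2COOH ⇌ CH3(CH2)2COO- + H+
From the ICE table, Ka = [H+]²/(0.051 − [H+]) = 1.7 × 10^-5.
Since Ka ≪ C₀, [H+] ≈ √(Ka·C₀) = 9.31 × 10^-4 M.
([H+]/C₀ = 1.8% < 5%, so the approximation holds.)
pH = −log[H+] = −log(9.31 × 10^-4) = 3.03

pH = 3.03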